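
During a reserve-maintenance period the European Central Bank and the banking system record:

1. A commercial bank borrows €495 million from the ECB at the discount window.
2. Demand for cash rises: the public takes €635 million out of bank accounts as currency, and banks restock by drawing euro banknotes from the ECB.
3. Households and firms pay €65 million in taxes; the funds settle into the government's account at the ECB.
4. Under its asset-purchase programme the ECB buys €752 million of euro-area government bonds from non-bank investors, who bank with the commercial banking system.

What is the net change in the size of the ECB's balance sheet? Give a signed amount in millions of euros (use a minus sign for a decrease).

+€1247 million

Discount-window loan €495 million: an ECB asset is acquired → +€495M.
Currency withdrawal €635 million: only the composition of liabilities changes → 0.
Government account inflow €65 million: only the composition of liabilities changes → 0.
Asset purchase (from non-banks) €752 million: an ECB asset is acquired → +€752M.
Net: 495 + 0 + 0 + 752 = +€1247 million.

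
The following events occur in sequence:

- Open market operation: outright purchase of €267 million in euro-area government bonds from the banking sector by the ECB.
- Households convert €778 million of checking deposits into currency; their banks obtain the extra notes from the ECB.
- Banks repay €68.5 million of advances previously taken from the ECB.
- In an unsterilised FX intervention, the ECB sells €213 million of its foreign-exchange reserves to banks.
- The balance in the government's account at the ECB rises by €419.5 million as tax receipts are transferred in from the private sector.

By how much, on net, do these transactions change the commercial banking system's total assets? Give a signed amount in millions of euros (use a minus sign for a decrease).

-€1266 million

OMO purchase (from banks) €267 million: just an asset swap on bank balance sheets → 0.
Currency withdrawal €778 million: bank balance sheets shrink → −€778M.
Discount-window repayment €68.5 million: bank balance sheets shrink → −€68.5M.
FX sale €213 million: just an asset swap on bank balance sheets → 0.
Government account inflow €419.5 million: bank balance sheets shrink → −€419.5M.
Net: 0 − 778 − 68.5 + 0 − 419.5 = -€1266 million.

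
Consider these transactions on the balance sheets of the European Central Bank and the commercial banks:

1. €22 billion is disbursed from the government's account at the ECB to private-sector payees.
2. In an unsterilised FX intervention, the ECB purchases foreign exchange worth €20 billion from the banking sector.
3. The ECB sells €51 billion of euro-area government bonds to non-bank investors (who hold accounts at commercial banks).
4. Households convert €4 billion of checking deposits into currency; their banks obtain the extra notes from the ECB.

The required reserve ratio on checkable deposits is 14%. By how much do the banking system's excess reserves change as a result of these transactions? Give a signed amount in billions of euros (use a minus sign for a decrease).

Government spending €22 billion: reserves +€22B, deposits +€22B.
FX purchase €20 billion: reserves +€20B, deposits 0.
Asset sale (to non-banks) €51 billion: reserves −€51B, deposits −€51B.
Currency withdrawal €4 billion: reserves −€4B, deposits −€4B.
Totals: Δreserves = −€13B, Δdeposits = −€33B.
Δrequired reserves = 14% × −€33B = −€4.62B.
Δexcess reserves = Δreserves − Δrequired = −€13B − (−€4.62B) = -€8.38 billion.

-€8.38 billion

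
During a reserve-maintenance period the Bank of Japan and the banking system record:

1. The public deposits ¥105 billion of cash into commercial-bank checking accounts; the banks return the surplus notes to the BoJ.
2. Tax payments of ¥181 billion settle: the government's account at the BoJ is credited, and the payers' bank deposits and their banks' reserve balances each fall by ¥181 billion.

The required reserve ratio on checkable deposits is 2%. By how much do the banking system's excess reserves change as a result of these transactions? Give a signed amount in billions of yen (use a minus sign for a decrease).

Currency deposit ¥105 billion: reserves +¥105B, deposits +¥105B.
Government account inflow ¥181 billion: reserves −¥181B, deposits −¥181B.
Totals: Δreserves = −¥76B, Δdeposits = −¥76B.
Δrequired reserves = 2% × −¥76B = −¥1.52B.
Δexcess reserves = Δreserves − Δrequired = −¥76B − (−¥1.52B) = -¥74.48 billion.

-¥74.48 billion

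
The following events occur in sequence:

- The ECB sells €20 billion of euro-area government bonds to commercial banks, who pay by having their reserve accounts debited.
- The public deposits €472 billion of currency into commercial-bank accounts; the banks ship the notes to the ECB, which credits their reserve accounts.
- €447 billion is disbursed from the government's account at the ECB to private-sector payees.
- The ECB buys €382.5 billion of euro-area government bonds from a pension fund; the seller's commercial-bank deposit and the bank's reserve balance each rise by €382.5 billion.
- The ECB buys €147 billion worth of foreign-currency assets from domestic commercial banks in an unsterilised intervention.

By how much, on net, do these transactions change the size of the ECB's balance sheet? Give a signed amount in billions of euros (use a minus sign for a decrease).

+€509.5 billion

ECB balance sheet:
  Assets:      Securities +€362.5B, Foreign assets +€147B
  Liabilities: Bank reserves +€1428.5B, Currency in circulation −€472B, Government deposits −€447B
Change in total ECB assets = +€509.5 billion.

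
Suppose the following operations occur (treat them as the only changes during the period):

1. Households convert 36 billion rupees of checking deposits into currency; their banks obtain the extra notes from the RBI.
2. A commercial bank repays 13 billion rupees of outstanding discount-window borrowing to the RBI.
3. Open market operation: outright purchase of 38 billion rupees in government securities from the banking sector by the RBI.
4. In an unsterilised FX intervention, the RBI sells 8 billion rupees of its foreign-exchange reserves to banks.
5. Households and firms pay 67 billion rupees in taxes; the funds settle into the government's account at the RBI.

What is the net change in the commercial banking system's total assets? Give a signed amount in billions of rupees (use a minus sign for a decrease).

Currency withdrawal 36 billion rupees: bank balance sheets shrink → −36B.
Discount-window repayment 13 billion rupees: bank balance sheets shrink → −13B.
OMO purchase (from banks) 38 billion rupees: just an asset swap on bank balance sheets → 0.
FX sale 8 billion rupees: just an asset swap on bank balance sheets → 0.
Government account inflow 67 billion rupees: bank balance sheets shrink → −67B.
Net: −36 − 13 + 0 + 0 − 67 = -116 billion.

-116 billion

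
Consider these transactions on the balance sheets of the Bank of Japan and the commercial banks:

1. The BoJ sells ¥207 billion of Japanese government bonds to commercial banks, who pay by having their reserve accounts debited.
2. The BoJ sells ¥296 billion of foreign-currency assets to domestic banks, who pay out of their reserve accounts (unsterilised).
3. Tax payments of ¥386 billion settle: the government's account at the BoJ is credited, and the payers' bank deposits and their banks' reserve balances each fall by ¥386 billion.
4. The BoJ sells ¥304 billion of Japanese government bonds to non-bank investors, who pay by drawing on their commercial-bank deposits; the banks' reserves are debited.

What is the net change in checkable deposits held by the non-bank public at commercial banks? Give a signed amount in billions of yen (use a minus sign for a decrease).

OMO sale (to banks) ¥207 billion: the counterparty is a bank, so public deposits are unchanged → 0.
FX sale ¥296 billion: the counterparty is a bank, so public deposits are unchanged → 0.
Government account inflow ¥386 billion: non-bank counterparties' bank balances fall → −¥386B.
Asset sale (to non-banks) ¥304 billion: non-bank counterparties' bank balances fall → −¥304B.
Net: 0 + 0 − 386 − 304 = -¥690 billion.

-¥690 billion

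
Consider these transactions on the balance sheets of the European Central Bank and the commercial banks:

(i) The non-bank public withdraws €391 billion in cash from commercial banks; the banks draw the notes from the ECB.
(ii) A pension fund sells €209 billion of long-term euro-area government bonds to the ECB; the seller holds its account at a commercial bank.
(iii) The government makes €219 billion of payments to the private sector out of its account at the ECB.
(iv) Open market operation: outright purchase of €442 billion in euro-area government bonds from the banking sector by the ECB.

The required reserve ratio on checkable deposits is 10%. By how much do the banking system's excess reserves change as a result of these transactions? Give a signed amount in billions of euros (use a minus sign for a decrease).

Currency withdrawal €391 billion: reserves −€391B, deposits −€391B.
Asset purchase (from non-banks) €209 billion: reserves +€209B, deposits +€209B.
Government spending €219 billion: reserves +€219B, deposits +€219B.
OMO purchase (from banks) €442 billion: reserves +€442B, deposits 0.
Totals: Δreserves = +€479B, Δdeposits = +€37B.
Δrequired reserves = 10% × +€37B = +€3.7B.
Δexcess reserves = Δreserves − Δrequired = +€479B − (+€3.7B) = +€475.3 billion.

+€475.3 billion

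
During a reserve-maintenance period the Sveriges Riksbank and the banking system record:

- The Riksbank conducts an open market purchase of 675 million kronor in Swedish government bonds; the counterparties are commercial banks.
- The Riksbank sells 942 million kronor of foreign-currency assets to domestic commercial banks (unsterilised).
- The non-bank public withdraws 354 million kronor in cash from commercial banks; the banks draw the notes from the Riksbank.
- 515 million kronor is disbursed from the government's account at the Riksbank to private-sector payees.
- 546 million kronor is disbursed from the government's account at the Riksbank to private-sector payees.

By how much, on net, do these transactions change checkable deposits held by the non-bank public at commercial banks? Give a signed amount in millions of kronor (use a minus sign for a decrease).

OMO purchase (from banks) 675 million kronor: the counterparty is a bank, so public deposits are unchanged → 0.
FX sale 942 million kronor: the counterparty is a bank, so public deposits are unchanged → 0.
Currency withdrawal 354 million kronor: non-bank counterparties' bank balances fall → −354M.
Government spending 515 million kronor: non-bank counterparties' bank balances rise → +515M.
Government spending 546 million kronor: non-bank counterparties' bank balances rise → +546M.
Net: 0 + 0 − 354 + 515 + 546 = +707 million.

+707 million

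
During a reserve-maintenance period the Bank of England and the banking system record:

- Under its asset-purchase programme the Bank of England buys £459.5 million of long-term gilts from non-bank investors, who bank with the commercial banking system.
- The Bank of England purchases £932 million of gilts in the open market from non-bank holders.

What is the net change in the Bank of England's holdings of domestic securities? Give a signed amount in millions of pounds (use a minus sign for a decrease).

Asset purchase (from non-banks) £459.5 million: securities added to the Bank of England's portfolio → +£459.5M.
Asset purchase (from non-banks) £932 million: securities added to the Bank of England's portfolio → +£932M.
Net: 459.5 + 932 = +£1391.5 million.

+£1391.5 million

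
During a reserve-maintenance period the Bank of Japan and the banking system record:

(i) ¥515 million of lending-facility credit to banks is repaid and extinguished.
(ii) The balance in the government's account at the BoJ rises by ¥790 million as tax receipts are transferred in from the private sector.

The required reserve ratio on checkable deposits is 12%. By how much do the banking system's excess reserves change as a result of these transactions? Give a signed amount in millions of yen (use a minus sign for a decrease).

-¥1210.2 million

Discount-window repayment ¥515 million: reserves −¥515M, deposits 0.
Government account inflow ¥790 million: reserves −¥790M, deposits −¥790M.
Totals: Δreserves = −¥1305M, Δdeposits = −¥790M.
Δrequired reserves = 12% × −¥790M = −¥94.8M.
Δexcess reserves = Δreserves − Δrequired = −¥1305M − (−¥94.8M) = -¥1210.2 million.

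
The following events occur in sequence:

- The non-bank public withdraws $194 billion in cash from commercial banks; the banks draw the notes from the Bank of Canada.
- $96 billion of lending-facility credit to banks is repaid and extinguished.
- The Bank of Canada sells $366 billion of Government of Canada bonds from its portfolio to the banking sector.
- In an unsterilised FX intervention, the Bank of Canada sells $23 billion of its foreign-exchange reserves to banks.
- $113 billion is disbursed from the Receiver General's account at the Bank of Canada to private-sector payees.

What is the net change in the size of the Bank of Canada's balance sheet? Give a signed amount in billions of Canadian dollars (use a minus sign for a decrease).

-$485 billion

Currency withdrawal $194 billion: only the composition of liabilities changes → 0.
Discount-window repayment $96 billion: a Bank of Canada asset is shed → −$96B.
OMO sale (to banks) $366 billion: a Bank of Canada asset is shed → −$366B.
FX sale $23 billion: a Bank of Canada asset is shed → −$23B.
Government spending $113 billion: only the composition of liabilities changes → 0.
Net: 0 − 96 − 366 − 23 + 0 = -$485 billion.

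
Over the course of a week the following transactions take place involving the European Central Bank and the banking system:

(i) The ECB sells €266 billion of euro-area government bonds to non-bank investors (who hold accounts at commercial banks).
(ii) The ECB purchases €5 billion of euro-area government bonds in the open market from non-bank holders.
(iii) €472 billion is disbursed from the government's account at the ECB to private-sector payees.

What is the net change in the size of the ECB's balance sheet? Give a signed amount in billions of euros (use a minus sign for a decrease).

-€261 billion

Asset sale (to non-banks) €266 billion: an ECB asset is shed → −€266B.
Asset purchase (from non-banks) €5 billion: an ECB asset is acquired → +€5B.
Government spending €472 billion: only the composition of liabilities changes → 0.
Net: −266 + 5 + 0 = -€261 billion.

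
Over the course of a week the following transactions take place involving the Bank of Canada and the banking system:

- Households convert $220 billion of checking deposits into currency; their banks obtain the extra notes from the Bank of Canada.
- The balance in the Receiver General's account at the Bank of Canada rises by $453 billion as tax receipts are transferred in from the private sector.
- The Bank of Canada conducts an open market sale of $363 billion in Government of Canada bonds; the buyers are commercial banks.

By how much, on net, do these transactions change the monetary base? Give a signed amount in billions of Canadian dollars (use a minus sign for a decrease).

Currency withdrawal $220 billion: just a shift between currency and reserves — both are base money → 0.
Government account inflow $453 billion: reserves shift to a non-base liability → −$453B.
OMO sale (to banks) $363 billion: Bank of Canada balance sheet contracts → −$363B.
Net: 0 − 453 − 363 = -$816 billion.

-$816 billion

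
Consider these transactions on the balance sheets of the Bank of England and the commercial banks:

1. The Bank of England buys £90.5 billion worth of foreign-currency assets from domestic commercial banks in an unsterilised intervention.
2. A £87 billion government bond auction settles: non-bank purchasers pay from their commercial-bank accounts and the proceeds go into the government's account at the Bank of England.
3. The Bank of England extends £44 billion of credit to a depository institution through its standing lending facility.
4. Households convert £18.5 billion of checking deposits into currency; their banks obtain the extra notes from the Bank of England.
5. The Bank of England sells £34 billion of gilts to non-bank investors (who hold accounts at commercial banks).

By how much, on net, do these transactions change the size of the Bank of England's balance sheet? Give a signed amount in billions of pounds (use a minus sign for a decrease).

+£100.5 billion

FX purchase £90.5 billion: a Bank of England asset is acquired → +£90.5B.
Government account inflow £87 billion: only the composition of liabilities changes → 0.
Discount-window loan £44 billion: a Bank of England asset is acquired → +£44B.
Currency withdrawal £18.5 billion: only the composition of liabilities changes → 0.
Asset sale (to non-banks) £34 billion: a Bank of England asset is shed → −£34B.
Net: 90.5 + 0 + 44 + 0 − 34 = +£100.5 billion.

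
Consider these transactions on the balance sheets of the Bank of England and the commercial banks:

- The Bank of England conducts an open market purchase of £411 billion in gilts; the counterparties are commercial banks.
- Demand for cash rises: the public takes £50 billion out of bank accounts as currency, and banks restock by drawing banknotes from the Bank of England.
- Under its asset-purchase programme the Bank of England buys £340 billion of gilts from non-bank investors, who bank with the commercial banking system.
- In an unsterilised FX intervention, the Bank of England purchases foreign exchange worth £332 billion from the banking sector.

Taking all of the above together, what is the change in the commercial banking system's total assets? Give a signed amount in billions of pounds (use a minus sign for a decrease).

+£290 billion

OMO purchase (from banks) £411 billion: just an asset swap on bank balance sheets → 0.
Currency withdrawal £50 billion: bank balance sheets shrink → −£50B.
Asset purchase (from non-banks) £340 billion: bank balance sheets expand → +£340B.
FX purchase £332 billion: just an asset swap on bank balance sheets → 0.
Net: 0 − 50 + 340 + 0 = +£290 billion.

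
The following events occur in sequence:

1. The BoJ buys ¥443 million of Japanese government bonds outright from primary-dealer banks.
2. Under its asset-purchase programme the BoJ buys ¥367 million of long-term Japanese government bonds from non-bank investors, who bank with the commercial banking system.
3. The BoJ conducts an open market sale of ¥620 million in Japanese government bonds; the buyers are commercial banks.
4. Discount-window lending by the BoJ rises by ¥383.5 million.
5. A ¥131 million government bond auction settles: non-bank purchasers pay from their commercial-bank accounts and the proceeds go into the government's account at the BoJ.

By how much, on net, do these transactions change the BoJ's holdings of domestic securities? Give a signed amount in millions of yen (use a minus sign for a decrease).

BoJ balance sheet:
  Assets:      Securities +¥190M, Loans to banks +¥383.5M
  Liabilities: Bank reserves +¥442.5M, Government deposits +¥131M
So the change in the BoJ's holdings of domestic securities is +¥190 million.

+¥190 million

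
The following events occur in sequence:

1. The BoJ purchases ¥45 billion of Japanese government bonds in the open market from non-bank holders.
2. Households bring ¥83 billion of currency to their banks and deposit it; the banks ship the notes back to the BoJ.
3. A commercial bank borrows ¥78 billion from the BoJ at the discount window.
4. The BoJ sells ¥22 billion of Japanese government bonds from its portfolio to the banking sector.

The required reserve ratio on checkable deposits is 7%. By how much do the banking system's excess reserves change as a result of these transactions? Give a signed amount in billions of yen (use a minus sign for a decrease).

Asset purchase (from non-banks) ¥45 billion: reserves +¥45B, deposits +¥45B.
Currency deposit ¥83 billion: reserves +¥83B, deposits +¥83B.
Discount-window loan ¥78 billion: reserves +¥78B, deposits 0.
OMO sale (to banks) ¥22 billion: reserves −¥22B, deposits 0.
Totals: Δreserves = +¥184B, Δdeposits = +¥128B.
Δrequired reserves = 7% × +¥128B = +¥8.96B.
Δexcess reserves = Δreserves − Δrequired = +¥184B − (+¥8.96B) = +¥175.04 billion.

+¥175.04 billion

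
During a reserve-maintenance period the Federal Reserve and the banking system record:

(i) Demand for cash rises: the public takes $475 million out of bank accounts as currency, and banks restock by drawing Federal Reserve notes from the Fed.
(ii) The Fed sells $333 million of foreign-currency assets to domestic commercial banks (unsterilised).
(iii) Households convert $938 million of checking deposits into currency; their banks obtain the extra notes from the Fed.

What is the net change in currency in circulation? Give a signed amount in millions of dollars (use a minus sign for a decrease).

Fed balance sheet:
  Assets:      Foreign assets −$333M
  Liabilities: Bank reserves −$1746M, Currency in circulation +$1413M
So the change in currency in circulation is +$1413 million.

+$1413 million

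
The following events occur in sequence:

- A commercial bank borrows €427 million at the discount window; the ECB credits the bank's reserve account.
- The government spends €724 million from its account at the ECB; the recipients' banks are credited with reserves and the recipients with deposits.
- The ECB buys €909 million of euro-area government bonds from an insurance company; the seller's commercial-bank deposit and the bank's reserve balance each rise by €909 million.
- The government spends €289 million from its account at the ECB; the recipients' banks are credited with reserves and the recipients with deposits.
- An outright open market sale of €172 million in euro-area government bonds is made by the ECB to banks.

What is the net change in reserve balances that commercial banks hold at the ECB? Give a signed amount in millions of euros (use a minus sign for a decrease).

+€2177 million

ECB balance sheet:
  Assets:      Securities +€737M, Loans to banks +€427M
  Liabilities: Bank reserves +€2177M, Government deposits −€1013M
Commercial banking system:
  Assets:      Reserves at CB +€2177M, Securities +€172M
  Liabilities: Checkable deposits +€1922M, Borrowings from CB +€427M
So the change in reserve balances that commercial banks hold at the ECB is +€2177 million.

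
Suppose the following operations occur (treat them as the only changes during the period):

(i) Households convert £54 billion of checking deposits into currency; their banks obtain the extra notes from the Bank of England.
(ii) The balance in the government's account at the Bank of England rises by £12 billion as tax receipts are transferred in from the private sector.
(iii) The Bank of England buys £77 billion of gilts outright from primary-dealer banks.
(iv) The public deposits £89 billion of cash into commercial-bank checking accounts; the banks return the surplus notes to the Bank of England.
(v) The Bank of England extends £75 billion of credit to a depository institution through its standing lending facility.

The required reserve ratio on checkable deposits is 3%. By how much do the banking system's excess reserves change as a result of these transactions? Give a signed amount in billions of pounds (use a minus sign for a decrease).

Currency withdrawal £54 billion: reserves −£54B, deposits −£54B.
Government account inflow £12 billion: reserves −£12B, deposits −£12B.
OMO purchase (from banks) £77 billion: reserves +£77B, deposits 0.
Currency deposit £89 billion: reserves +£89B, deposits +£89B.
Discount-window loan £75 billion: reserves +£75B, deposits 0.
Totals: Δreserves = +£175B, Δdeposits = +£23B.
Δrequired reserves = 3% × +£23B = +£0.69B.
Δexcess reserves = Δreserves − Δrequired = +£175B − (+£0.69B) = +£174.31 billion.

+£174.31 billion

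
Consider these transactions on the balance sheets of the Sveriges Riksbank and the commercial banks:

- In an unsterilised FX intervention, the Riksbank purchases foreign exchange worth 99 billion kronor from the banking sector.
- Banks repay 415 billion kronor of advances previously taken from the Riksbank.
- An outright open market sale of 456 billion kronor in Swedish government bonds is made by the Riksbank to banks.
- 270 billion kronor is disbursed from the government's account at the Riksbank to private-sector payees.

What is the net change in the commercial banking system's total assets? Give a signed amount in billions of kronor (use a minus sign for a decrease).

FX purchase 99 billion kronor: just an asset swap on bank balance sheets → 0.
Discount-window repayment 415 billion kronor: bank balance sheets shrink → −415B.
OMO sale (to banks) 456 billion kronor: just an asset swap on bank balance sheets → 0.
Government spending 270 billion kronor: bank balance sheets expand → +270B.
Net: 0 − 415 + 0 + 270 = -145 billion.

-145 billion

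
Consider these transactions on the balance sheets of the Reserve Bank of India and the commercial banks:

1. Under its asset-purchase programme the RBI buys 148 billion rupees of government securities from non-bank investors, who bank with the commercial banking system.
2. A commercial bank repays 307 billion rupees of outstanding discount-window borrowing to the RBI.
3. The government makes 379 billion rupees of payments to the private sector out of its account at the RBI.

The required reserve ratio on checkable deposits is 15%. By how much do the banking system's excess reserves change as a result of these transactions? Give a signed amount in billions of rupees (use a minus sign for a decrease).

+140.95 billion

Asset purchase (from non-banks) 148 billion rupees: reserves +148B, deposits +148B.
Discount-window repayment 307 billion rupees: reserves −307B, deposits 0.
Government spending 379 billion rupees: reserves +379B, deposits +379B.
Totals: Δreserves = +220B, Δdeposits = +527B.
Δrequired reserves = 15% × +527B = +79.05B.
Δexcess reserves = Δreserves − Δrequired = +220B − (+79.05B) = +140.95 billion.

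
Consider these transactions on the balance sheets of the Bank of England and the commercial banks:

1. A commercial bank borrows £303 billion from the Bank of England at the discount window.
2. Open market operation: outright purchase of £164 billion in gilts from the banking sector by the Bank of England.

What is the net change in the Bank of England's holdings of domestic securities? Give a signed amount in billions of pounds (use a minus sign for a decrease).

Bank of England balance sheet:
  Assets:      Securities +£164B, Loans to banks +£303B
  Liabilities: Bank reserves +£467B
So the change in the Bank of England's holdings of domestic securities is +£164 billion.

+£164 billion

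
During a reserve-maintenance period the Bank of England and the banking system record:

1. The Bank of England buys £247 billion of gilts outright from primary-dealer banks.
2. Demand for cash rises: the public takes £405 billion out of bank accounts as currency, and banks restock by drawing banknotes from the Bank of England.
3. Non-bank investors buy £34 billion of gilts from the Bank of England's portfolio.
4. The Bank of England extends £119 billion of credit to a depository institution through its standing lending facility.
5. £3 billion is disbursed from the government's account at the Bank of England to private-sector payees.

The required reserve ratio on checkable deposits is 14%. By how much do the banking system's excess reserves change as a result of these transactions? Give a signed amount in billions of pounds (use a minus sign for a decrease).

-£8.96 billion

OMO purchase (from banks) £247 billion: reserves +£247B, deposits 0.
Currency withdrawal £405 billion: reserves −£405B, deposits −£405B.
Asset sale (to non-banks) £34 billion: reserves −£34B, deposits −£34B.
Discount-window loan £119 billion: reserves +£119B, deposits 0.
Government spending £3 billion: reserves +£3B, deposits +£3B.
Totals: Δreserves = −£70B, Δdeposits = −£436B.
Δrequired reserves = 14% × −£436B = −£61.04B.
Δexcess reserves = Δreserves − Δrequired = −£70B − (−£61.04B) = -£8.96 billion.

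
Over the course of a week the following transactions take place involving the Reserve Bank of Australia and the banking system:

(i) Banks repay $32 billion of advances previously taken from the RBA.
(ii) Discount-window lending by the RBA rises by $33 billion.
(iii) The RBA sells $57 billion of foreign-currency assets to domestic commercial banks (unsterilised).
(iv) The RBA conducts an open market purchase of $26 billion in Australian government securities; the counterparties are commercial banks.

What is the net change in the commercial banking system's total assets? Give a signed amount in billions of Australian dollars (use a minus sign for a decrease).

RBA balance sheet:
  Assets:      Securities +$26B, Loans to banks +$1B, Foreign assets −$57B
  Liabilities: Bank reserves −$30B
Commercial banking system:
  Assets:      Reserves at CB −$30B, Securities −$26B, Foreign assets +$57B
  Liabilities: Borrowings from CB +$1B
Change in total bank assets = +$1 billion.

+$1 billion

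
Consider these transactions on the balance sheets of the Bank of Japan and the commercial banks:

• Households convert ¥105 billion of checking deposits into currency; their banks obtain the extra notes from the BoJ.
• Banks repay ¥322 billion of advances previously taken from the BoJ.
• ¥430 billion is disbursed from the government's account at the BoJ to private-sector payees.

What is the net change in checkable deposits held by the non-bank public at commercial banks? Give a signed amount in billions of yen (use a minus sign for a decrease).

Currency withdrawal ¥105 billion: non-bank counterparties' bank balances fall → −¥105B.
Discount-window repayment ¥322 billion: the counterparty is a bank, so public deposits are unchanged → 0.
Government spending ¥430 billion: non-bank counterparties' bank balances rise → +¥430B.
Net: −105 + 0 + 430 = +¥325 billion.

+¥325 billion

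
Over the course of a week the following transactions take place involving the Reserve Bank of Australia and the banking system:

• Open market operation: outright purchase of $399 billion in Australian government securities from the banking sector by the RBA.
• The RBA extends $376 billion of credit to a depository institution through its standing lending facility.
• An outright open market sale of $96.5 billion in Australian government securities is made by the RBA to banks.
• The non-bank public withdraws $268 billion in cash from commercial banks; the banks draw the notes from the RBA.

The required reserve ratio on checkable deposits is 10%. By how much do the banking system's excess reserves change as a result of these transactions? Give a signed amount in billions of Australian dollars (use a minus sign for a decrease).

OMO purchase (from banks) $399 billion: reserves +$399B, deposits 0.
Discount-window loan $376 billion: reserves +$376B, deposits 0.
OMO sale (to banks) $96.5 billion: reserves −$96.5B, deposits 0.
Currency withdrawal $268 billion: reserves −$268B, deposits −$268B.
Totals: Δreserves = +$410.5B, Δdeposits = −$268B.
Δrequired reserves = 10% × −$268B = −$26.8B.
Δexcess reserves = Δreserves − Δrequired = +$410.5B − (−$26.8B) = +$437.3 billion.

+$437.3 billion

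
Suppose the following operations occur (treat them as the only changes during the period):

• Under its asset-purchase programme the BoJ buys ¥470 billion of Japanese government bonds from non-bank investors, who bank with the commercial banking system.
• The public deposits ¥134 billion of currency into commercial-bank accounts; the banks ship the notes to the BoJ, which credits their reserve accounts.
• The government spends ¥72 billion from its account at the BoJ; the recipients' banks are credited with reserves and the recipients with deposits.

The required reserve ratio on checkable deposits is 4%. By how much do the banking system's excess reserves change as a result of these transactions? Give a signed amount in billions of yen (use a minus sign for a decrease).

+¥648.96 billion

Asset purchase (from non-banks) ¥470 billion: reserves +¥470B, deposits +¥470B.
Currency deposit ¥134 billion: reserves +¥134B, deposits +¥134B.
Government spending ¥72 billion: reserves +¥72B, deposits +¥72B.
Totals: Δreserves = +¥676B, Δdeposits = +¥676B.
Δrequired reserves = 4% × +¥676B = +¥27.04B.
Δexcess reserves = Δreserves − Δrequired = +¥676B − (+¥27.04B) = +¥648.96 billion.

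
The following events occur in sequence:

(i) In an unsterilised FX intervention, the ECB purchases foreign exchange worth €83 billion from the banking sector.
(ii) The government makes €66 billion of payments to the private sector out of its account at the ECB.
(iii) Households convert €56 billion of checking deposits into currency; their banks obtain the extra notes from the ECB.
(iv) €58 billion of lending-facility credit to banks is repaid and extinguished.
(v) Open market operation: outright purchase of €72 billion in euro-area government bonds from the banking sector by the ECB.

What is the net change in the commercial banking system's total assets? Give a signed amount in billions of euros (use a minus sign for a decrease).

ECB balance sheet:
  Assets:      Securities +€72B, Loans to banks −€58B, Foreign assets +€83B
  Liabilities: Bank reserves +€107B, Currency in circulation +€56B, Government deposits −€66B
Commercial banking system:
  Assets:      Reserves at CB +€107B, Securities −€72B, Foreign assets −€83B
  Liabilities: Checkable deposits +€10B, Borrowings from CB −€58B
Change in total bank assets = -€48 billion.

-€48 billion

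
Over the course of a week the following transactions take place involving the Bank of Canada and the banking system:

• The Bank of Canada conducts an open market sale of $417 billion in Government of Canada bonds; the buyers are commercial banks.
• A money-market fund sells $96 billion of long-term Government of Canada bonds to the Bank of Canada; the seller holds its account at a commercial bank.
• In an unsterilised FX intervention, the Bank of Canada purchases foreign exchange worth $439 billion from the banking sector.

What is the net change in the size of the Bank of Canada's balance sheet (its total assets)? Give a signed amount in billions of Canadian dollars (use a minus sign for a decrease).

Bank of Canada balance sheet:
  Assets:      Securities −$321B, Foreign assets +$439B
  Liabilities: Bank reserves +$118B
Commercial banking system:
  Assets:      Reserves at CB +$118B, Securities +$417B, Foreign assets −$439B
  Liabilities: Checkable deposits +$96B
Change in total Bank of Canada assets = +$118 billion.

+$118 billion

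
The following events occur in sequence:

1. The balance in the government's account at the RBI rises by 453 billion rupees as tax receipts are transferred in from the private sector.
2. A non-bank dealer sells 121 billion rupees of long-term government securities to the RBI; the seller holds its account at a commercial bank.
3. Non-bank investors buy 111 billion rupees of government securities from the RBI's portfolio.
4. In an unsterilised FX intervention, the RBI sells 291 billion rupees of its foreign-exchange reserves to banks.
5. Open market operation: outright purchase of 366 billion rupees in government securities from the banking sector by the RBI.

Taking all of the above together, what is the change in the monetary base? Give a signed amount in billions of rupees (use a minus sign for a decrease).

RBI balance sheet:
  Assets:      Securities +376B, Foreign assets −291B
  Liabilities: Bank reserves −368B, Government deposits +453B
Monetary base = currency + reserves: 0 + (−368B) = -368 billion.

-368 billion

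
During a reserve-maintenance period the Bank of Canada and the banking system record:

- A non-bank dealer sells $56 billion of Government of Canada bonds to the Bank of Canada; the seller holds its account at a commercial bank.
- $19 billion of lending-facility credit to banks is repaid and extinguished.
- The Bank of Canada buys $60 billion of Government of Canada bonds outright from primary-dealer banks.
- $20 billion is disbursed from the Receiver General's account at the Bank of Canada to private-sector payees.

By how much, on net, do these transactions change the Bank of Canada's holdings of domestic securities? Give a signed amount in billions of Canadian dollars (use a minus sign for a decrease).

+$116 billion

Bank of Canada balance sheet:
  Assets:      Securities +$116B, Loans to banks −$19B
  Liabilities: Bank reserves +$117B, Government deposits −$20B
Commercial banking system:
  Assets:      Reserves at CB +$117B, Securities −$60B
  Liabilities: Checkable deposits +$76B, Borrowings from CB −$19B
So the change in the Bank of Canada's holdings of domestic securities is +$116 billion.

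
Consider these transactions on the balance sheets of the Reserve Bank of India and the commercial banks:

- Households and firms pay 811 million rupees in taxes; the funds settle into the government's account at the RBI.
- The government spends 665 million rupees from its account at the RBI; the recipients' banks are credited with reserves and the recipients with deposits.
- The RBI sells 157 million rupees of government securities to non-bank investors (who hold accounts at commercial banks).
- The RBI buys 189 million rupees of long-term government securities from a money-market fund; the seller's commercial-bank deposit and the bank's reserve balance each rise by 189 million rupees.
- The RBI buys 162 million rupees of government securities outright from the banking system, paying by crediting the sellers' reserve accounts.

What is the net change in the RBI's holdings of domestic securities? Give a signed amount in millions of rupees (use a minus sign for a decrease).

+194 million

RBI balance sheet:
  Assets:      Securities +194M
  Liabilities: Bank reserves +48M, Government deposits +146M
So the change in the RBI's holdings of domestic securities is +194 million.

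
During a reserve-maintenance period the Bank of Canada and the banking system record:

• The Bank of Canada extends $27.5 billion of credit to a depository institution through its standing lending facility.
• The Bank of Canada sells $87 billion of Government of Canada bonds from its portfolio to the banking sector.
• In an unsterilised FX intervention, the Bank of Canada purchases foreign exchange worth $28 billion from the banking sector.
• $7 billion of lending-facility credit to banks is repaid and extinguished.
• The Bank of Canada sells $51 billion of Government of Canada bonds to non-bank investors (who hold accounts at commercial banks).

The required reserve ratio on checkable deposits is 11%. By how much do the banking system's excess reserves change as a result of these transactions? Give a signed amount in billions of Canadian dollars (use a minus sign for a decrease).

Discount-window loan $27.5 billion: reserves +$27.5B, deposits 0.
OMO sale (to banks) $87 billion: reserves −$87B, deposits 0.
FX purchase $28 billion: reserves +$28B, deposits 0.
Discount-window repayment $7 billion: reserves −$7B, deposits 0.
Asset sale (to non-banks) $51 billion: reserves −$51B, deposits −$51B.
Totals: Δreserves = −$89.5B, Δdeposits = −$51B.
Δrequired reserves = 11% × −$51B = −$5.61B.
Δexcess reserves = Δreserves − Δrequired = −$89.5B − (−$5.61B) = -$83.89 billion.

-$83.89 billion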